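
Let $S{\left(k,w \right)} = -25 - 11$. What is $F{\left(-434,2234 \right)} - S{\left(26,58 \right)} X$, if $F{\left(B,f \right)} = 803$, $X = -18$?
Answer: $155$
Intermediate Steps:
$S{\left(k,w \right)} = -36$ ($S{\left(k,w \right)} = -25 - 11 = -36$)
$F{\left(-434,2234 \right)} - S{\left(26,58 \right)} X = 803 - \left(-36\right) \left(-18\right) = 803 - 648 = 155$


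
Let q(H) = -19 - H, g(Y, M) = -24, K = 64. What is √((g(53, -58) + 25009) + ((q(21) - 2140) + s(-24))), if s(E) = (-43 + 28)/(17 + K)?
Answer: √1847190/9 ≈ 151.01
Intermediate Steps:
s(E) = -5/27 (s(E) = (-43 + 28)/(17 + 64) = -15/81 = -15*1/81 = -5/27)
√((g(53, -58) + 25009) + ((q(21) - 2140) + s(-24))) = √((-24 + 25009) + (((-19 - 1*21) - 2140) - 5/27)) = √(24985 + (((-19 - 21) - 2140) - 5/27)) = √(24985 + ((-40 - 2140) - 5/27)) = √(24985 + (-2180 - 5/27)) = √(24985 - 58865/27) = √(615730/27) = √1847190/9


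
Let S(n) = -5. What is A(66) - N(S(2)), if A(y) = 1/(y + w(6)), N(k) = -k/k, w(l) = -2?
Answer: 65/64 ≈ 1.0156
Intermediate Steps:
N(k) = -1 (N(k) = -1*1 = -1)
A(y) = 1/(-2 + y) (A(y) = 1/(y - 2) = 1/(-2 + y))
A(66) - N(S(2)) = 1/(-2 + 66) - 1*(-1) = 1/64 + 1 = 65/64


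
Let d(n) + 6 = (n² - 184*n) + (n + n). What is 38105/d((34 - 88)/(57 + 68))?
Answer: 595390625/1137666 ≈ 523.34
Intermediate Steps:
d(n) = -6 + n² - 182*n (d(n) = -6 + ((n² - 184*n) + (n + n)) = -6 + ((n² - 184*n) + 2*n) = -6 + (n² - 182*n) = -6 + n² - 182*n)
38105/d((34 - 88)/(57 + 68)) = 38105/(-6 + ((34 - 88)/(57 + 68))² - 182*(34 - 88)/(57 + 68)) = 38105/(-6 + (-54/125)² - (-9828)/125) = 38105/(-6 + (-54*1/125)² - (-9828)/125) = 38105/(-6 + (-54/125)² - 182*(-54/125)) = 38105/(-6 + 2916/15625 + 9828/125) = 38105/(1137666/15625) = 38105*(15625/1137666) = 595390625/1137666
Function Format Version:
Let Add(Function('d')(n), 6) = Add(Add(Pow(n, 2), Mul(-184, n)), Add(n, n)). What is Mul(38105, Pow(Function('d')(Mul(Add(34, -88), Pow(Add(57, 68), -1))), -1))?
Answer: Rational(595390625, 1137666) ≈ 523.34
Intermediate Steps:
Function('d')(n) = Add(-6, Pow(n, 2), Mul(-182, n)) (Function('d')(n) = Add(-6, Add(Add(Pow(n, 2), Mul(-184, n)), Add(n, n))) = Add(-6, Add(Add(Pow(n, 2), Mul(-184, n)), Mul(2, n))) = Add(-6, Add(Pow(n, 2), Mul(-182, n))) = Add(-6, Pow(n, 2), Mul(-182, n)))
Mul(38105, Pow(Function('d')(Mul(Add(34, -88), Pow(Add(57, 68), -1))), -1)) = Mul(38105, Pow(Add(-6, Pow(Mul(Add(34, -88), Pow(Add(57, 68), -1)), 2), Mul(-182, Mul(Add(34, -88), Pow(Add(57, 68), -1)))), -1)) = Mul(38105, Pow(Add(-6, Pow(Mul(-54, Pow(125, -1)), 2), Mul(-182, Mul(-54, Pow(125, -1)))), -1)) = Mul(38105, Pow(Add(-6, Pow(Mul(-54, Rational(1, 125)), 2), Mul(-182, Mul(-54, Rational(1, 125)))), -1)) = Mul(38105, Pow(Add(-6, Pow(Rational(-54, 125), 2), Mul(-182, Rational(-54, 125))), -1)) = Mul(38105, Pow(Add(-6, Rational(2916, 15625), Rational(9828, 125)), -1)) = Mul(38105, Pow(Rational(1137666, 15625), -1)) = Mul(38105, Rational(15625, 1137666)) = Rational(595390625, 1137666)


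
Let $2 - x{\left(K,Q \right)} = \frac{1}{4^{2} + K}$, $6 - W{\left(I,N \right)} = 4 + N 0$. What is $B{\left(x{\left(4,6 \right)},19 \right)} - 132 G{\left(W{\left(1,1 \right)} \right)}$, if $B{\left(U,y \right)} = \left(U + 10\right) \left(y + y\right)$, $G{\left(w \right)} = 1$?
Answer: $\frac{3221}{10} \approx 322.1$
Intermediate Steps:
$W{\left(I,N \right)} = 2$ ($W{\left(I,N \right)} = 6 - \left(4 + N 0\right) = 6 - \left(4 + 0\right) = 6 - 4 = 2$)
$x{\left(K,Q \right)} = 2 - \frac{1}{16 + K}$ ($x{\left(K,Q \right)} = 2 - \frac{1}{4^{2} + K} = 2 - \frac{1}{16 + K}$)
$B{\left(U,y \right)} = 2 y \left(10 + U\right)$ ($B{\left(U,y \right)} = \left(10 + U\right) 2 y = 2 y \left(10 + U\right)$)
$B{\left(x{\left(4,6 \right)},19 \right)} - 132 G{\left(W{\left(1,1 \right)} \right)} = 2 \cdot 19 \left(10 + \frac{31 + 2 \cdot 4}{16 + 4}\right) - 132 = 2 \cdot 19 \left(10 + \frac{31 + 8}{20}\right) - 132 = 2 \cdot 19 \left(10 + \frac{1}{20} \cdot 39\right) - 132 = 2 \cdot 19 \left(10 + \frac{39}{20}\right) - 132 = 2 \cdot 19 \cdot \frac{239}{20} - 132 = \frac{4541}{10} - 132 = \frac{3221}{10}$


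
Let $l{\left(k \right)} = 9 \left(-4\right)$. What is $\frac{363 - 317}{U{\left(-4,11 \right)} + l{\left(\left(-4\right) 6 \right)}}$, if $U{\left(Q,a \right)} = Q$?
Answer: $- \frac{23}{20} \approx -1.15$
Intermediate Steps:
$l{\left(k \right)} = -36$
$\frac{363 - 317}{U{\left(-4,11 \right)} + l{\left(\left(-4\right) 6 \right)}} = \frac{363 - 317}{-4 - 36} = \frac{46}{-40} = 46 \left(- \frac{1}{40}\right) = - \frac{23}{20}$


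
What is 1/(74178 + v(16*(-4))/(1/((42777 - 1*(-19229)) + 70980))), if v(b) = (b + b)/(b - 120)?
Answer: 1/166690 ≈ 5.9992e-6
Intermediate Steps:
v(b) = 2*b/(-120 + b) (v(b) = (2*b)/(-120 + b) = 2*b/(-120 + b))
1/(74178 + v(16*(-4))/(1/((42777 - 1*(-19229)) + 70980))) = 1/(74178 + (2*(16*(-4))/(-120 + 16*(-4)))/(1/((42777 - 1*(-19229)) + 70980))) = 1/(74178 + (2*(-64)/(-120 - 64))/(1/((42777 + 19229) + 70980))) = 1/(74178 + (2*(-64)/(-184))/(1/(62006 + 70980))) = 1/(74178 + (2*(-64)*(-1/184))/(1/132986)) = 1/(74178 + 16/(23*(1/132986))) = 1/(74178 + (16/23)*132986) = 1/(74178 + 92512) = 1/166690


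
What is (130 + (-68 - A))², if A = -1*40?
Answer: 10404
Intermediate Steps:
A = -40
(130 + (-68 - A))² = (130 + (-68 - 1*(-40)))² = (130 + (-68 + 40))² = (130 - 28)² = 102² = 10404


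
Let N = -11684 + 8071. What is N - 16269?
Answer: -19882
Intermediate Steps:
N = -3613
N - 16269 = -3613 - 16269 = -19882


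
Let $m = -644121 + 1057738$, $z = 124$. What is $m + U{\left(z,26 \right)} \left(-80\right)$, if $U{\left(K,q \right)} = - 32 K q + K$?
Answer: $8657137$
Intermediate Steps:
$U{\left(K,q \right)} = K - 32 K q$ ($U{\left(K,q \right)} = - 32 K q + K = K - 32 K q$)
$m = 413617$
$m + U{\left(z,26 \right)} \left(-80\right) = 413617 + 124 \left(1 - 832\right) \left(-80\right) = 413617 + 124 \left(-831\right) \left(-80\right) = 413617 - -8243520 = 413617 + 8243520 = 8657137$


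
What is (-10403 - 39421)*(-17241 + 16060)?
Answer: 58842144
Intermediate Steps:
(-10403 - 39421)*(-17241 + 16060) = -49824*(-1181) = 58842144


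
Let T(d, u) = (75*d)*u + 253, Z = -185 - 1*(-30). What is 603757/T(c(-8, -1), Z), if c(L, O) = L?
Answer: 603757/93253 ≈ 6.4744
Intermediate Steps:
Z = -155 (Z = -185 + 30 = -155)
T(d, u) = 253 + 75*d*u (T(d, u) = 75*d*u + 253 = 253 + 75*d*u)
603757/T(c(-8, -1), Z) = 603757/(253 + 75*(-8)*(-155)) = 603757/(253 + 93000) = 603757/93253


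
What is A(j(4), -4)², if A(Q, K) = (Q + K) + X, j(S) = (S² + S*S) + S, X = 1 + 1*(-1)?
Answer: 1024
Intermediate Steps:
X = 0 (X = 1 - 1 = 0)
j(S) = S + 2*S² (j(S) = (S² + S²) + S = 2*S² + S = S + 2*S²)
A(Q, K) = K + Q (A(Q, K) = (Q + K) + 0 = (K + Q) + 0 = K + Q)
A(j(4), -4)² = (-4 + 4*(1 + 2*4))² = (-4 + 4*(1 + 8))² = (-4 + 4*9)² = (-4 + 36)² = 32² = 1024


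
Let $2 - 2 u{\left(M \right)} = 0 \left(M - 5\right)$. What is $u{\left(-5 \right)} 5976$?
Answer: $5976$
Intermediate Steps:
$u{\left(M \right)} = 1$ ($u{\left(M \right)} = 1 - \frac{0 \left(M - 5\right)}{2} = 1 - \frac{0 \left(-5 + M\right)}{2} = 1 - 0 = 1 + 0 = 1$)
$u{\left(-5 \right)} 5976 = 1 \cdot 5976 = 5976$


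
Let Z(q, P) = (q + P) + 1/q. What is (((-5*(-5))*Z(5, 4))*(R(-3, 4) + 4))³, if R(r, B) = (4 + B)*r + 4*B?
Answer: -778688000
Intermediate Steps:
R(r, B) = 4*B + r*(4 + B) (R(r, B) = r*(4 + B) + 4*B = 4*B + r*(4 + B))
Z(q, P) = P + q + 1/q (Z(q, P) = (P + q) + 1/q = P + q + 1/q)
(((-5*(-5))*Z(5, 4))*(R(-3, 4) + 4))³ = (((-5*(-5))*(4 + 5 + 1/5))*((4*4 + 4*(-3) + 4*(-3)) + 4))³ = ((25*(4 + 5 + ⅕))*((16 - 12 - 12) + 4))³ = ((25*(46/5))*(-8 + 4))³ = (230*(-4))³ = (-920)³ = -778688000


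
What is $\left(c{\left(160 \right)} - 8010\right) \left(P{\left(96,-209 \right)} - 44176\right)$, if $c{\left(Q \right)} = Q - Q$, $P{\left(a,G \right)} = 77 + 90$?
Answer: $352512090$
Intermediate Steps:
$P{\left(a,G \right)} = 167$
$c{\left(Q \right)} = 0$
$\left(c{\left(160 \right)} - 8010\right) \left(P{\left(96,-209 \right)} - 44176\right) = \left(0 - 8010\right) \left(167 - 44176\right) = \left(-8010\right) \left(-44009\right) = 352512090$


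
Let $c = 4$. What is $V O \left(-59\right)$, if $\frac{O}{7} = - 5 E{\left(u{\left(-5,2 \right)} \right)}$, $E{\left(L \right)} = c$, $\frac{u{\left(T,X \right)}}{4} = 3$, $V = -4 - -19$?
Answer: $123900$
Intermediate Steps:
$V = 15$ ($V = -4 + 19 = 15$)
$u{\left(T,X \right)} = 12$ ($u{\left(T,X \right)} = 4 \cdot 3 = 12$)
$E{\left(L \right)} = 4$
$O = -140$ ($O = 7 \left(\left(-5\right) 4\right) = 7 \left(-20\right) = -140$)
$V O \left(-59\right) = 15 \left(-140\right) \left(-59\right) = \left(-2100\right) \left(-59\right) = 123900$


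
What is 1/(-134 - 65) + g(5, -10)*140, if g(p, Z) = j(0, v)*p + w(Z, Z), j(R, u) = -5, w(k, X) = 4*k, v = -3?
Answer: -1810901/199 ≈ -9100.0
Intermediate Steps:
g(p, Z) = -5*p + 4*Z
1/(-134 - 65) + g(5, -10)*140 = 1/(-134 - 65) + (-5*5 + 4*(-10))*140 = 1/(-199) + (-25 - 40)*140 = -1/199 - 65*140 = -1/199 - 9100 = -1810901/199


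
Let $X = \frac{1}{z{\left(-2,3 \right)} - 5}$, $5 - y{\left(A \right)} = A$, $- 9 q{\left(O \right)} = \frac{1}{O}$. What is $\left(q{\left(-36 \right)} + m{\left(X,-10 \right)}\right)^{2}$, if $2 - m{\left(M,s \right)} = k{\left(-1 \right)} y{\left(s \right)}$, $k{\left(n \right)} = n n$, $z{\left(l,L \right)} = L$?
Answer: $\frac{17732521}{104976} \approx 168.92$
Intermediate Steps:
$q{\left(O \right)} = - \frac{1}{9 O}$
$y{\left(A \right)} = 5 - A$
$k{\left(n \right)} = n^{2}$
$X = - \frac{1}{2}$ ($X = \frac{1}{3 - 5} = \frac{1}{-2} = - \frac{1}{2} \approx -0.5$)
$m{\left(M,s \right)} = -3 + s$ ($m{\left(M,s \right)} = 2 - \left(-1\right)^{2} \left(5 - s\right) = 2 - 1 \left(5 - s\right) = 2 - \left(5 - s\right) = 2 + \left(-5 + s\right) = -3 + s$)
$\left(q{\left(-36 \right)} + m{\left(X,-10 \right)}\right)^{2} = \left(- \frac{1}{9 \left(-36\right)} - 13\right)^{2} = \left(\left(- \frac{1}{9}\right) \left(- \frac{1}{36}\right) - 13\right)^{2} = \left(\frac{1}{324} - 13\right)^{2} = \left(- \frac{4211}{324}\right)^{2} = \frac{17732521}{104976}$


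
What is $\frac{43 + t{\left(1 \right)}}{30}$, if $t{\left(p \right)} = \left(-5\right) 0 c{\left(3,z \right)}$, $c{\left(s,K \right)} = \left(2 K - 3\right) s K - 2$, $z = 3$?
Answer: $\frac{43}{30} \approx 1.4333$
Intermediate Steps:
$c{\left(s,K \right)} = -2 + K s \left(-3 + 2 K\right)$ ($c{\left(s,K \right)} = \left(-3 + 2 K\right) s K - 2 = s \left(-3 + 2 K\right) K - 2 = K s \left(-3 + 2 K\right) - 2 = -2 + K s \left(-3 + 2 K\right)$)
$t{\left(p \right)} = 0$ ($t{\left(p \right)} = \left(-5\right) 0 \left(-2 - 9 \cdot 3 + 2 \cdot 3 \cdot 3^{2}\right) = 0 \left(-2 - 27 + 2 \cdot 3 \cdot 9\right) = 0 \left(-2 - 27 + 54\right) = 0 \cdot 25 = 0$)
$\frac{43 + t{\left(1 \right)}}{30} = \frac{43 + 0}{30} = 43 \cdot \frac{1}{30} = \frac{43}{30}$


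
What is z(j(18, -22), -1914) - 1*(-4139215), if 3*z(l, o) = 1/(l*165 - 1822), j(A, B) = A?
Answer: 14255456461/3444 ≈ 4.1392e+6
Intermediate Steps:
z(l, o) = 1/(3*(-1822 + 165*l)) (z(l, o) = 1/(3*(l*165 - 1822)) = 1/(3*(165*l - 1822)) = 1/(3*(-1822 + 165*l)))
z(j(18, -22), -1914) - 1*(-4139215) = 1/(3*(-1822 + 165*18)) - 1*(-4139215) = 1/(3*(-1822 + 2970)) + 4139215 = (⅓)/1148 + 4139215 = (⅓)*(1/1148) + 4139215 = 1/3444 + 4139215 = 14255456461/3444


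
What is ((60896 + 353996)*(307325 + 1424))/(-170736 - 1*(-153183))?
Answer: -128097490108/17553 ≈ -7.2978e+6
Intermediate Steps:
((60896 + 353996)*(307325 + 1424))/(-170736 - 1*(-153183)) = (414892*308749)/(-170736 + 153183) = 128097490108/(-17553) = 128097490108*(-1/17553) = -128097490108/17553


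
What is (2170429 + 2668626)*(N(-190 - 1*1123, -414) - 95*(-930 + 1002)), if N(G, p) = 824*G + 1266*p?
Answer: -7804795672180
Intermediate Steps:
(2170429 + 2668626)*(N(-190 - 1*1123, -414) - 95*(-930 + 1002)) = (2170429 + 2668626)*((824*(-190 - 1*1123) + 1266*(-414)) - 95*(-930 + 1002)) = 4839055*((824*(-190 - 1123) - 524124) - 95*72) = 4839055*((824*(-1313) - 524124) - 6840) = 4839055*((-1081912 - 524124) - 6840) = 4839055*(-1606036 - 6840) = 4839055*(-1612876) = -7804795672180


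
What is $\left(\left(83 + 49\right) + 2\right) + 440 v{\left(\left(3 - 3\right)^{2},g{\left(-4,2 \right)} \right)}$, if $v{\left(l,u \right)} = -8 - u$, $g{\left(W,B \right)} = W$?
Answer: $-1626$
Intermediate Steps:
$\left(\left(83 + 49\right) + 2\right) + 440 v{\left(\left(3 - 3\right)^{2},g{\left(-4,2 \right)} \right)} = \left(\left(83 + 49\right) + 2\right) + 440 \left(-8 - -4\right) = \left(132 + 2\right) + 440 \left(-8 + 4\right) = 134 + 440 \left(-4\right) = 134 - 1760 = -1626$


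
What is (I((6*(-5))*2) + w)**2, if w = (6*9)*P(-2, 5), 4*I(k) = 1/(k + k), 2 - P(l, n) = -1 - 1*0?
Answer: 6046462081/230400 ≈ 26243.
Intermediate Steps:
P(l, n) = 3 (P(l, n) = 2 - (-1 - 1*0) = 2 - (-1 + 0) = 2 - 1*(-1) = 2 + 1 = 3)
I(k) = 1/(8*k) (I(k) = 1/(4*(k + k)) = 1/(4*((2*k))) = (1/(2*k))/4 = 1/(8*k))
w = 162 (w = (6*9)*3 = 54*3 = 162)
(I((6*(-5))*2) + w)**2 = (1/(8*(((6*(-5))*2))) + 162)**2 = (1/(8*((-30*2))) + 162)**2 = ((1/8)/(-60) + 162)**2 = ((1/8)*(-1/60) + 162)**2 = (-1/480 + 162)**2 = (77759/480)**2 = 6046462081/230400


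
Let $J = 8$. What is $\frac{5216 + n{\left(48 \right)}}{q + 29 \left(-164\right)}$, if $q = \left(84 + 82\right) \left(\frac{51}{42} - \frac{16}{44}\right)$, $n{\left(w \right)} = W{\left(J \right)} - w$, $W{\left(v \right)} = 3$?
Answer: $- \frac{398167}{355339} \approx -1.1205$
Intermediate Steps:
$n{\left(w \right)} = 3 - w$
$q = \frac{10873}{77}$ ($q = 166 \left(51 \cdot \frac{1}{42} - \frac{4}{11}\right) = 166 \left(\frac{17}{14} - \frac{4}{11}\right) = 166 \cdot \frac{131}{154} = \frac{10873}{77} \approx 141.21$)
$\frac{5216 + n{\left(48 \right)}}{q + 29 \left(-164\right)} = \frac{5216 + \left(3 - 48\right)}{\frac{10873}{77} + 29 \left(-164\right)} = \frac{5216 + \left(3 - 48\right)}{\frac{10873}{77} - 4756} = \frac{5216 - 45}{- \frac{355339}{77}} = 5171 \left(- \frac{77}{355339}\right) = - \frac{398167}{355339}$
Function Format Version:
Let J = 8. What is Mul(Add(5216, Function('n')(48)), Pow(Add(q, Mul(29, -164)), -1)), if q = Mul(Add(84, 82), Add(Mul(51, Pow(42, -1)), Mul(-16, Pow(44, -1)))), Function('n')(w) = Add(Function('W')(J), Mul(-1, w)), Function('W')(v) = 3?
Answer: Rational(-398167, 355339) ≈ -1.1205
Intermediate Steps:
Function('n')(w) = Add(3, Mul(-1, w))
q = Rational(10873, 77) (q = Mul(166, Add(Mul(51, Rational(1, 42)), Mul(-16, Rational(1, 44)))) = Mul(166, Add(Rational(17, 14), Rational(-4, 11))) = Mul(166, Rational(131, 154)) = Rational(10873, 77) ≈ 141.21)
Mul(Add(5216, Function('n')(48)), Pow(Add(q, Mul(29, -164)), -1)) = Mul(Add(5216, Add(3, Mul(-1, 48))), Pow(Add(Rational(10873, 77), Mul(29, -164)), -1)) = Mul(Add(5216, Add(3, -48)), Pow(Add(Rational(10873, 77), -4756), -1)) = Mul(Add(5216, -45), Pow(Rational(-355339, 77), -1)) = Mul(5171, Rational(-77, 355339)) = Rational(-398167, 355339)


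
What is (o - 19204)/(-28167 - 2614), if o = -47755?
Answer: 66959/30781 ≈ 2.1753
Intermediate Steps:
(o - 19204)/(-28167 - 2614) = (-47755 - 19204)/(-28167 - 2614) = -66959/(-30781) = -66959*(-1/30781) = 66959/30781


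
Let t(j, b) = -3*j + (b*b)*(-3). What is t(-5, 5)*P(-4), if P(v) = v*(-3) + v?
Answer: -480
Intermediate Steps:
t(j, b) = -3*j - 3*b² (t(j, b) = -3*j + b²*(-3) = -3*j - 3*b²)
P(v) = -2*v (P(v) = -3*v + v = -2*v)
t(-5, 5)*P(-4) = (-3*(-5) - 3*5²)*(-2*(-4)) = (15 - 3*25)*8 = (15 - 75)*8 = -60*8 = -480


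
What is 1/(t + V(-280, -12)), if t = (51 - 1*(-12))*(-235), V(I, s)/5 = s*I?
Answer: 1/1995 ≈ 0.00050125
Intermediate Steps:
V(I, s) = 5*I*s (V(I, s) = 5*(s*I) = 5*(I*s) = 5*I*s)
t = -14805 (t = (51 + 12)*(-235) = 63*(-235) = -14805)
1/(t + V(-280, -12)) = 1/(-14805 + 5*(-280)*(-12)) = 1/(-14805 + 16800) = 1/1995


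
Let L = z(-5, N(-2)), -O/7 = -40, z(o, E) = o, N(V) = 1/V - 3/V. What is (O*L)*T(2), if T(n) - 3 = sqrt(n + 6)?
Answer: -4200 - 2800*sqrt(2) ≈ -8159.8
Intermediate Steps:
N(V) = -2/V (N(V) = 1/V - 3/V = -2/V)
T(n) = 3 + sqrt(6 + n) (T(n) = 3 + sqrt(n + 6) = 3 + sqrt(6 + n))
O = 280 (O = -7*(-40) = 280)
L = -5
(O*L)*T(2) = (280*(-5))*(3 + sqrt(6 + 2)) = -1400*(3 + sqrt(8)) = -1400*(3 + 2*sqrt(2)) = -4200 - 2800*sqrt(2)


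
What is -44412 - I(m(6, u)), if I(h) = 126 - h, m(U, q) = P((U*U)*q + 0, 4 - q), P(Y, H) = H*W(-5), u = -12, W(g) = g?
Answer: -44618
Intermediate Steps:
P(Y, H) = -5*H (P(Y, H) = H*(-5) = -5*H)
m(U, q) = -20 + 5*q (m(U, q) = -5*(4 - q) = -20 + 5*q)
-44412 - I(m(6, u)) = -44412 - (126 - (-20 + 5*(-12))) = -44412 - (126 - (-20 - 60)) = -44412 - (126 - 1*(-80)) = -44412 - (126 + 80) = -44412 - 1*206 = -44412 - 206 = -44618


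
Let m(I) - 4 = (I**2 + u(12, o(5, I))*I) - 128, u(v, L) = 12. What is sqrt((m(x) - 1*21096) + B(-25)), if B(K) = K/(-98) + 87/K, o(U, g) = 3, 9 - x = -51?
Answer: I*sqrt(82825802)/70 ≈ 130.01*I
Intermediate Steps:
x = 60 (x = 9 - 1*(-51) = 9 + 51 = 60)
B(K) = 87/K - K/98 (B(K) = K*(-1/98) + 87/K = -K/98 + 87/K = 87/K - K/98)
m(I) = -124 + I**2 + 12*I (m(I) = 4 + ((I**2 + 12*I) - 128) = 4 + (-128 + I**2 + 12*I) = -124 + I**2 + 12*I)
sqrt((m(x) - 1*21096) + B(-25)) = sqrt(((-124 + 60**2 + 12*60) - 1*21096) + (87/(-25) - 1/98*(-25))) = sqrt(((-124 + 3600 + 720) - 21096) + (87*(-1/25) + 25/98)) = sqrt((4196 - 21096) + (-87/25 + 25/98)) = sqrt(-16900 - 7901/2450) = sqrt(-41412901/2450) = I*sqrt(82825802)/70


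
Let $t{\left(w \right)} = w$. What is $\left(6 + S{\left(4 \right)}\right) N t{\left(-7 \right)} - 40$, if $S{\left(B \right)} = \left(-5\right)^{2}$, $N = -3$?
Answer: $611$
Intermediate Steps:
$S{\left(B \right)} = 25$
$\left(6 + S{\left(4 \right)}\right) N t{\left(-7 \right)} - 40 = \left(6 + 25\right) \left(-3\right) \left(-7\right) - 40 = 31 \left(-3\right) \left(-7\right) - 40 = \left(-93\right) \left(-7\right) - 40 = 651 - 40 = 611$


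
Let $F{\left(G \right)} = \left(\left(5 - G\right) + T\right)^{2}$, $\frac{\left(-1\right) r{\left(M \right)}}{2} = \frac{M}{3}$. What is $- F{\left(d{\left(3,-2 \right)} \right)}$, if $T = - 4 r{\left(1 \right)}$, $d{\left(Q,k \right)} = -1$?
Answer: $- \frac{676}{9} \approx -75.111$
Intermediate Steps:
$r{\left(M \right)} = - \frac{2 M}{3}$ ($r{\left(M \right)} = - 2 \frac{M}{3} = - \frac{2 M}{3}$)
$T = \frac{8}{3}$ ($T = - 4 \left(\left(- \frac{2}{3}\right) 1\right) = \left(-4\right) \left(- \frac{2}{3}\right) = \frac{8}{3} \approx 2.6667$)
$F{\left(G \right)} = \left(\frac{23}{3} - G\right)^{2}$ ($F{\left(G \right)} = \left(\left(5 - G\right) + \frac{8}{3}\right)^{2} = \left(\frac{23}{3} - G\right)^{2}$)
$- F{\left(d{\left(3,-2 \right)} \right)} = - \frac{\left(-23 + 3 \left(-1\right)\right)^{2}}{9} = - \frac{\left(-23 - 3\right)^{2}}{9} = - \frac{\left(-26\right)^{2}}{9} = - \frac{676}{9}$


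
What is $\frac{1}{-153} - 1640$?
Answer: $- \frac{250921}{153} \approx -1640.0$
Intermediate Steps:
$\frac{1}{-153} - 1640 = - \frac{1}{153} - 1640 = - \frac{250921}{153}$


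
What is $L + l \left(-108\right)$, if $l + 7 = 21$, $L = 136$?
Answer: $-1376$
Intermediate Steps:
$l = 14$ ($l = -7 + 21 = 14$)
$L + l \left(-108\right) = 136 + 14 \left(-108\right) = 136 - 1512 = -1376$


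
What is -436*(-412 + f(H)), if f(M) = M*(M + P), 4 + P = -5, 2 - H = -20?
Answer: 54936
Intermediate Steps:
H = 22 (H = 2 - 1*(-20) = 2 + 20 = 22)
P = -9 (P = -4 - 5 = -9)
f(M) = M*(-9 + M) (f(M) = M*(M - 9) = M*(-9 + M))
-436*(-412 + f(H)) = -436*(-412 + 22*(-9 + 22)) = -436*(-412 + 22*13) = -436*(-412 + 286) = -436*(-126) = 54936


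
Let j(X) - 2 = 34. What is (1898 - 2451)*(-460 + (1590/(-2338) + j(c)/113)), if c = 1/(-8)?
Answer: 4804177309/18871 ≈ 2.5458e+5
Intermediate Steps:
c = -⅛ ≈ -0.12500
j(X) = 36 (j(X) = 2 + 34 = 36)
(1898 - 2451)*(-460 + (1590/(-2338) + j(c)/113)) = (1898 - 2451)*(-460 + (1590/(-2338) + 36/113)) = -553*(-460 + (1590*(-1/2338) + 36*(1/113))) = -553*(-460 + (-795/1169 + 36/113)) = -553*(-460 - 47751/132097) = -553*(-60812371/132097) = 4804177309/18871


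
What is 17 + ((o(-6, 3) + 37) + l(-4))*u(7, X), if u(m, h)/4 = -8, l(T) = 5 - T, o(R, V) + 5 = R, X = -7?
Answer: -1103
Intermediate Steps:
o(R, V) = -5 + R
u(m, h) = -32 (u(m, h) = 4*(-8) = -32)
17 + ((o(-6, 3) + 37) + l(-4))*u(7, X) = 17 + (((-5 - 6) + 37) + (5 - 1*(-4)))*(-32) = 17 + ((-11 + 37) + (5 + 4))*(-32) = 17 + (26 + 9)*(-32) = 17 + 35*(-32) = 17 - 1120 = -1103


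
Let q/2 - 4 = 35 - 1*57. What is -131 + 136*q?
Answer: -5027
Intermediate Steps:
q = -36 (q = 8 + 2*(35 - 1*57) = 8 + 2*(35 - 57) = 8 + 2*(-22) = 8 - 44 = -36)
-131 + 136*q = -131 + 136*(-36) = -131 - 4896 = -5027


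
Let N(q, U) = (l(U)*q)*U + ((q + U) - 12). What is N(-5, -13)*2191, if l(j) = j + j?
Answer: -3768520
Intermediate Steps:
l(j) = 2*j
N(q, U) = -12 + U + q + 2*q*U² (N(q, U) = ((2*U)*q)*U + ((q + U) - 12) = (2*U*q)*U + ((U + q) - 12) = 2*q*U² + (-12 + U + q) = -12 + U + q + 2*q*U²)
N(-5, -13)*2191 = (-12 - 13 - 5 + 2*(-5)*(-13)²)*2191 = (-12 - 13 - 5 + 2*(-5)*169)*2191 = (-12 - 13 - 5 - 1690)*2191 = -1720*2191 = -3768520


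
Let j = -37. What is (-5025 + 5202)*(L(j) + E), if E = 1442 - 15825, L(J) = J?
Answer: -2552340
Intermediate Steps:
E = -14383
(-5025 + 5202)*(L(j) + E) = (-5025 + 5202)*(-37 - 14383) = 177*(-14420) = -2552340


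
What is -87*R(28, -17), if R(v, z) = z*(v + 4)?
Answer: 47328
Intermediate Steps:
R(v, z) = z*(4 + v)
-87*R(28, -17) = -(-1479)*(4 + 28) = -(-1479)*32 = -87*(-544) = 47328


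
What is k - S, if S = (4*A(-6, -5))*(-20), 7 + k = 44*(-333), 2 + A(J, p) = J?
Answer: -15299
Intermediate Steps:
A(J, p) = -2 + J
k = -14659 (k = -7 + 44*(-333) = -7 - 14652 = -14659)
S = 640 (S = (4*(-2 - 6))*(-20) = (4*(-8))*(-20) = -32*(-20) = 640)
k - S = -14659 - 1*640 = -14659 - 640 = -15299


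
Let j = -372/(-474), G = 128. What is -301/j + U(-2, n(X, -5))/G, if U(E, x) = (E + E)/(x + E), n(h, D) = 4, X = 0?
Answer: -760959/1984 ≈ -383.55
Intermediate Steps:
U(E, x) = 2*E/(E + x) (U(E, x) = (2*E)/(E + x) = 2*E/(E + x))
j = 62/79 (j = -372*(-1/474) = 62/79 ≈ 0.78481)
-301/j + U(-2, n(X, -5))/G = -301/62/79 + (2*(-2)/(-2 + 4))/128 = -301*79/62 + (2*(-2)/2)*(1/128) = -23779/62 + (2*(-2)*(1/2))*(1/128) = -23779/62 - 2*1/128 = -23779/62 - 1/64 = -760959/1984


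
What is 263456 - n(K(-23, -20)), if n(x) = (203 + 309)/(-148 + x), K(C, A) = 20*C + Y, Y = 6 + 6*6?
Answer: 74558304/283 ≈ 2.6346e+5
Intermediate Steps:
Y = 42 (Y = 6 + 36 = 42)
K(C, A) = 42 + 20*C (K(C, A) = 20*C + 42 = 42 + 20*C)
n(x) = 512/(-148 + x)
263456 - n(K(-23, -20)) = 263456 - 512/(-148 + (42 + 20*(-23))) = 263456 - 512/(-148 + (42 - 460)) = 263456 - 512/(-148 - 418) = 263456 - 512/(-566) = 263456 - 512*(-1)/566 = 263456 - 1*(-256/283) = 263456 + 256/283 = 74558304/283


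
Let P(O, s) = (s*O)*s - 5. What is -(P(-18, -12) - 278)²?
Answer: -8265625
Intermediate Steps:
P(O, s) = -5 + O*s² (P(O, s) = (O*s)*s - 5 = O*s² - 5 = -5 + O*s²)
-(P(-18, -12) - 278)² = -((-5 - 18*(-12)²) - 278)² = -((-5 - 18*144) - 278)² = -((-5 - 2592) - 278)² = -(-2597 - 278)² = -1*(-2875)² = -1*8265625 = -8265625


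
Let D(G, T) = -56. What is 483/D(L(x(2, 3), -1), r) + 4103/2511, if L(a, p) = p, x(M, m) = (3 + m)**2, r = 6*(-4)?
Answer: -140435/20088 ≈ -6.9910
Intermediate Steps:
r = -24
483/D(L(x(2, 3), -1), r) + 4103/2511 = 483/(-56) + 4103/2511 = 483*(-1/56) + 4103*(1/2511) = -69/8 + 4103/2511 = -140435/20088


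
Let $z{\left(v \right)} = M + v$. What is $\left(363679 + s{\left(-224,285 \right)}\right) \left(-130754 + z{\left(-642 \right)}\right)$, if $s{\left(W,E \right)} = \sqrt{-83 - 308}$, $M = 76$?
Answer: $-47758326280 - 131320 i \sqrt{391} \approx -4.7758 \cdot 10^{10} - 2.5967 \cdot 10^{6} i$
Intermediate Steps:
$s{\left(W,E \right)} = i \sqrt{391}$ ($s{\left(W,E \right)} = \sqrt{-391} = i \sqrt{391}$)
$z{\left(v \right)} = 76 + v$
$\left(363679 + s{\left(-224,285 \right)}\right) \left(-130754 + z{\left(-642 \right)}\right) = \left(363679 + i \sqrt{391}\right) \left(-130754 + \left(76 - 642\right)\right) = \left(363679 + i \sqrt{391}\right) \left(-130754 - 566\right) = \left(363679 + i \sqrt{391}\right) \left(-131320\right) = -47758326280 - 131320 i \sqrt{391}$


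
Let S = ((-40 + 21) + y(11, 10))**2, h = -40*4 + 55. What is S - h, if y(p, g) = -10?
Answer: 946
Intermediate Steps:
h = -105 (h = -160 + 55 = -105)
S = 841 (S = ((-40 + 21) - 10)**2 = (-19 - 10)**2 = (-29)**2 = 841)
S - h = 841 - 1*(-105) = 841 + 105 = 946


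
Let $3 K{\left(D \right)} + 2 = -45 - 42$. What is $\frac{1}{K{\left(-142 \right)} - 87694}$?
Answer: $- \frac{3}{263171} \approx -1.1399 \cdot 10^{-5}$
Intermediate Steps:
$K{\left(D \right)} = - \frac{89}{3}$ ($K{\left(D \right)} = - \frac{2}{3} + \frac{-45 - 42}{3} = - \frac{2}{3} + \frac{1}{3} \left(-87\right) = - \frac{2}{3} - 29 = - \frac{89}{3}$)
$\frac{1}{K{\left(-142 \right)} - 87694} = \frac{1}{- \frac{89}{3} - 87694} = \frac{1}{- \frac{263171}{3}} = - \frac{3}{263171}$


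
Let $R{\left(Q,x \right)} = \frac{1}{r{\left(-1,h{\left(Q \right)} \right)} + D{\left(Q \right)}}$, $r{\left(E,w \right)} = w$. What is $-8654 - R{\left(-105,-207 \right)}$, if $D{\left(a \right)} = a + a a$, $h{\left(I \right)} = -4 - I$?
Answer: $- \frac{95375735}{11021} \approx -8654.0$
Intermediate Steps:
$D{\left(a \right)} = a + a^{2}$
$R{\left(Q,x \right)} = \frac{1}{-4 - Q + Q \left(1 + Q\right)}$ ($R{\left(Q,x \right)} = \frac{1}{\left(-4 - Q\right) + Q \left(1 + Q\right)} = \frac{1}{-4 - Q + Q \left(1 + Q\right)}$)
$-8654 - R{\left(-105,-207 \right)} = -8654 - \frac{1}{-4 + \left(-105\right)^{2}} = -8654 - \frac{1}{-4 + 11025} = -8654 - \frac{1}{11021} = - \frac{95375735}{11021}$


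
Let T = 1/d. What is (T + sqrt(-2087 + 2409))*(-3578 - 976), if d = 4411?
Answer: -414/401 - 4554*sqrt(322) ≈ -81720.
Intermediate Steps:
T = 1/4411 ≈ 0.00022671
(T + sqrt(-2087 + 2409))*(-3578 - 976) = (1/4411 + sqrt(-2087 + 2409))*(-3578 - 976) = (1/4411 + sqrt(322))*(-4554) = -414/401 - 4554*sqrt(322)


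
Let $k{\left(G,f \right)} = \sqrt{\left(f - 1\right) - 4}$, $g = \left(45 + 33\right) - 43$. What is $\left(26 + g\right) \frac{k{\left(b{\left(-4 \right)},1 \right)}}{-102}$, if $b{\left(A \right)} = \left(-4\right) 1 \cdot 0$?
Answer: $- \frac{61 i}{51} \approx - 1.1961 i$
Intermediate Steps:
$g = 35$ ($g = 78 - 43 = 35$)
$b{\left(A \right)} = 0$ ($b{\left(A \right)} = \left(-4\right) 0 = 0$)
$k{\left(G,f \right)} = \sqrt{-5 + f}$ ($k{\left(G,f \right)} = \sqrt{\left(-1 + f\right) - 4} = \sqrt{-5 + f}$)
$\left(26 + g\right) \frac{k{\left(b{\left(-4 \right)},1 \right)}}{-102} = \left(26 + 35\right) \frac{\sqrt{-5 + 1}}{-102} = 61 \sqrt{-4} \left(- \frac{1}{102}\right) = 61 \cdot 2 i \left(- \frac{1}{102}\right) = 61 \left(- \frac{i}{51}\right) = - \frac{61 i}{51}$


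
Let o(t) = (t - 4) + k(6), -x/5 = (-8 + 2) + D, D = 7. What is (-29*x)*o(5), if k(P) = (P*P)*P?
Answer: 31465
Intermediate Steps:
k(P) = P³ (k(P) = P²*P = P³)
x = -5 (x = -5*((-8 + 2) + 7) = -5*(-6 + 7) = -5*1 = -5)
o(t) = 212 + t (o(t) = (t - 4) + 6³ = (-4 + t) + 216 = 212 + t)
(-29*x)*o(5) = (-29*(-5))*(212 + 5) = 145*217 = 31465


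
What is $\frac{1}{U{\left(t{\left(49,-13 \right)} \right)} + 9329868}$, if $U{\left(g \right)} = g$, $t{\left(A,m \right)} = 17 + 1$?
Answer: $\frac{1}{9329886} \approx 1.0718 \cdot 10^{-7}$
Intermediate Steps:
$t{\left(A,m \right)} = 18$
$\frac{1}{U{\left(t{\left(49,-13 \right)} \right)} + 9329868} = \frac{1}{18 + 9329868} = \frac{1}{9329886}$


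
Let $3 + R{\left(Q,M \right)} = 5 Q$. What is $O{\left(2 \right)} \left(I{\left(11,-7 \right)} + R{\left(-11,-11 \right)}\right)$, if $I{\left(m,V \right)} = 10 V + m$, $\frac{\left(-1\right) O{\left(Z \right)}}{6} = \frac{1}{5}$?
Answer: $\frac{702}{5} \approx 140.4$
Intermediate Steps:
$R{\left(Q,M \right)} = -3 + 5 Q$
$O{\left(Z \right)} = - \frac{6}{5}$
$I{\left(m,V \right)} = m + 10 V$
$O{\left(2 \right)} \left(I{\left(11,-7 \right)} + R{\left(-11,-11 \right)}\right) = - \frac{6 \left(\left(11 + 10 \left(-7\right)\right) + \left(-3 + 5 \left(-11\right)\right)\right)}{5} = - \frac{6 \left(\left(11 - 70\right) - 58\right)}{5} = - \frac{6 \left(-59 - 58\right)}{5} = \left(- \frac{6}{5}\right) \left(-117\right) = \frac{702}{5}$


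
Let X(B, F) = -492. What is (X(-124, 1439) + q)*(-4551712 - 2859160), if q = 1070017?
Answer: -7926112875800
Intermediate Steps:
(X(-124, 1439) + q)*(-4551712 - 2859160) = (-492 + 1070017)*(-4551712 - 2859160) = 1069525*(-7410872) = -7926112875800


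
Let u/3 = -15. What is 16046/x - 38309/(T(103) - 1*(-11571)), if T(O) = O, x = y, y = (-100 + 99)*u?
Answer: 185597099/525330 ≈ 353.30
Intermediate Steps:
u = -45 (u = 3*(-15) = -45)
y = 45 (y = (-100 + 99)*(-45) = -1*(-45) = 45)
x = 45
16046/x - 38309/(T(103) - 1*(-11571)) = 16046/45 - 38309/(103 - 1*(-11571)) = 16046*(1/45) - 38309/(103 + 11571) = 16046/45 - 38309/11674 = 185597099/525330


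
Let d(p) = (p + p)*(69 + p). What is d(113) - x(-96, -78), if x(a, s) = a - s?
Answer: 41150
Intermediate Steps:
d(p) = 2*p*(69 + p) (d(p) = (2*p)*(69 + p) = 2*p*(69 + p))
d(113) - x(-96, -78) = 2*113*(69 + 113) - (-96 - 1*(-78)) = 2*113*182 - (-96 + 78) = 41132 - 1*(-18) = 41132 + 18 = 41150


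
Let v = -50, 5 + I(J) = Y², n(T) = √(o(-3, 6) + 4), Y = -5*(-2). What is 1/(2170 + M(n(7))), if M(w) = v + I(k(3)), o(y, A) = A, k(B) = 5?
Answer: 1/2215 ≈ 0.00045147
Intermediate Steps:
Y = 10
n(T) = √10 (n(T) = √(6 + 4) = √10)
I(J) = 95 (I(J) = -5 + 10² = -5 + 100 = 95)
M(w) = 45 (M(w) = -50 + 95 = 45)
1/(2170 + M(n(7))) = 1/(2170 + 45) = 1/2215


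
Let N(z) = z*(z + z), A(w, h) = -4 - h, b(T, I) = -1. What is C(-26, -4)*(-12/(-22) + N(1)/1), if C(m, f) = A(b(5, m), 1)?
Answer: -140/11 ≈ -12.727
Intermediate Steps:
N(z) = 2*z**2 (N(z) = z*(2*z) = 2*z**2)
C(m, f) = -5 (C(m, f) = -4 - 1*1 = -4 - 1 = -5)
C(-26, -4)*(-12/(-22) + N(1)/1) = -5*(-12/(-22) + (2*1**2)/1) = -5*(-12*(-1/22) + (2*1)*1) = -5*(6/11 + 2*1) = -5*(6/11 + 2) = -5*28/11 = -140/11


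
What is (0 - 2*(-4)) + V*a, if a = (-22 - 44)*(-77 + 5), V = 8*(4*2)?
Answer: 304136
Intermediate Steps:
V = 64 (V = 8*8 = 64)
a = 4752 (a = -66*(-72) = 4752)
(0 - 2*(-4)) + V*a = (0 - 2*(-4)) + 64*4752 = (0 + 8) + 304128 = 8 + 304128 = 304136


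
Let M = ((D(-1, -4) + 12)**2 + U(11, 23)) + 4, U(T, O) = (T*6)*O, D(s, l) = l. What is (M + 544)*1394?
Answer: 2969220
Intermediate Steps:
U(T, O) = 6*O*T (U(T, O) = (6*T)*O = 6*O*T)
M = 1586 (M = ((-4 + 12)**2 + 6*23*11) + 4 = (8**2 + 1518) + 4 = (64 + 1518) + 4 = 1582 + 4 = 1586)
(M + 544)*1394 = (1586 + 544)*1394 = 2130*1394 = 2969220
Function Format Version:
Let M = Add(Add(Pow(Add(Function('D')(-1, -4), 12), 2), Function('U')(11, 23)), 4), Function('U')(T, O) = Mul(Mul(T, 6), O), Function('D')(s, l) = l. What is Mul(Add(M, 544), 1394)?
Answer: 2969220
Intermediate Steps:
Function('U')(T, O) = Mul(6, O, T) (Function('U')(T, O) = Mul(Mul(6, T), O) = Mul(6, O, T))
M = 1586 (M = Add(Add(Pow(Add(-4, 12), 2), Mul(6, 23, 11)), 4) = Add(Add(Pow(8, 2), 1518), 4) = Add(Add(64, 1518), 4) = Add(1582, 4) = 1586)
Mul(Add(M, 544), 1394) = Mul(Add(1586, 544), 1394) = Mul(2130, 1394) = 2969220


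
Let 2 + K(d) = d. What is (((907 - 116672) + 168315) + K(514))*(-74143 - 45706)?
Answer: -6359427638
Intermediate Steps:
K(d) = -2 + d
(((907 - 116672) + 168315) + K(514))*(-74143 - 45706) = (((907 - 116672) + 168315) + (-2 + 514))*(-74143 - 45706) = ((-115765 + 168315) + 512)*(-119849) = (52550 + 512)*(-119849) = 53062*(-119849) = -6359427638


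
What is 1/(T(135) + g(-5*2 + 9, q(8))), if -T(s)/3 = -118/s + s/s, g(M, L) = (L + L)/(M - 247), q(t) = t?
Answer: -1395/617 ≈ -2.2609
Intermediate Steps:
g(M, L) = 2*L/(-247 + M) (g(M, L) = (2*L)/(-247 + M) = 2*L/(-247 + M))
T(s) = -3 + 354/s (T(s) = -3*(-118/s + s/s) = -3*(-118/s + 1) = -3*(1 - 118/s) = -3 + 354/s)
1/(T(135) + g(-5*2 + 9, q(8))) = 1/((-3 + 354/135) + 2*8/(-247 + (-5*2 + 9))) = 1/((-3 + 354*(1/135)) + 2*8/(-247 + (-10 + 9))) = 1/((-3 + 118/45) + 2*8/(-247 - 1)) = 1/(-17/45 + 2*8/(-248)) = 1/(-17/45 + 2*8*(-1/248)) = 1/(-17/45 - 2/31) = 1/(-617/1395) = -1395/617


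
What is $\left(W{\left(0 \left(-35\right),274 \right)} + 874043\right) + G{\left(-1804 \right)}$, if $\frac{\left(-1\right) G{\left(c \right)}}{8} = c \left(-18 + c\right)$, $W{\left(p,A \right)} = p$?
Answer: $-25421061$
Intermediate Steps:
$G{\left(c \right)} = - 8 c \left(-18 + c\right)$
$\left(W{\left(0 \left(-35\right),274 \right)} + 874043\right) + G{\left(-1804 \right)} = \left(0 \left(-35\right) + 874043\right) + 8 \left(-1804\right) \left(18 - -1804\right) = \left(0 + 874043\right) + 8 \left(-1804\right) \left(18 + 1804\right) = 874043 + 8 \left(-1804\right) 1822 = 874043 - 26295104 = -25421061$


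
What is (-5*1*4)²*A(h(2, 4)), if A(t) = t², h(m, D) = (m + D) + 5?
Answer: 48400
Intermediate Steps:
h(m, D) = 5 + D + m (h(m, D) = (D + m) + 5 = 5 + D + m)
(-5*1*4)²*A(h(2, 4)) = (-5*1*4)²*(5 + 4 + 2)² = (-5*4)²*11² = (-20)²*121 = 400*121 = 48400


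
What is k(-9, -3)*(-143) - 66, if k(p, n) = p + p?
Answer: 2508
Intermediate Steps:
k(p, n) = 2*p
k(-9, -3)*(-143) - 66 = (2*(-9))*(-143) - 66 = -18*(-143) - 66 = 2574 - 66 = 2508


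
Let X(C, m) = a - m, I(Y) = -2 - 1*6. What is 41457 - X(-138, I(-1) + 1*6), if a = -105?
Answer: 41560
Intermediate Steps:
I(Y) = -8 (I(Y) = -2 - 6 = -8)
X(C, m) = -105 - m
41457 - X(-138, I(-1) + 1*6) = 41457 - (-105 - (-8 + 1*6)) = 41457 - (-105 - (-8 + 6)) = 41457 - (-105 - 1*(-2)) = 41457 - (-105 + 2) = 41457 - 1*(-103) = 41457 + 103 = 41560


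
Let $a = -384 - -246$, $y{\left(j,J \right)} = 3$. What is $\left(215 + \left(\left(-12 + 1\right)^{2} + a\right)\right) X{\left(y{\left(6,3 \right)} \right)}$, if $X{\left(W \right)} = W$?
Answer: $594$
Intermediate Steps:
$a = -138$ ($a = -384 + 246 = -138$)
$\left(215 + \left(\left(-12 + 1\right)^{2} + a\right)\right) X{\left(y{\left(6,3 \right)} \right)} = \left(215 - \left(138 - \left(-12 + 1\right)^{2}\right)\right) 3 = \left(215 - \left(138 - \left(-11\right)^{2}\right)\right) 3 = \left(215 + \left(121 - 138\right)\right) 3 = \left(215 - 17\right) 3 = 198 \cdot 3 = 594$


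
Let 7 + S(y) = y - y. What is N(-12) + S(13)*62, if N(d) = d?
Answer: -446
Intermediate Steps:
S(y) = -7 (S(y) = -7 + (y - y) = -7 + 0 = -7)
N(-12) + S(13)*62 = -12 - 7*62 = -12 - 434 = -446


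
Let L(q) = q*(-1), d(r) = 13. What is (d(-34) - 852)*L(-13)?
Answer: -10907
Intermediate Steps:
L(q) = -q
(d(-34) - 852)*L(-13) = (13 - 852)*(-1*(-13)) = -839*13 = -10907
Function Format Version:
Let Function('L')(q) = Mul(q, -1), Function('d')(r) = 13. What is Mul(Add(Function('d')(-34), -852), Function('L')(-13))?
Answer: -10907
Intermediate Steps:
Function('L')(q) = Mul(-1, q)
Mul(Add(Function('d')(-34), -852), Function('L')(-13)) = Mul(Add(13, -852), Mul(-1, -13)) = Mul(-839, 13) = -10907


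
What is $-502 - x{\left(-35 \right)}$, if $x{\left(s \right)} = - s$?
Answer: $-537$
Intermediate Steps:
$-502 - x{\left(-35 \right)} = -502 - \left(-1\right) \left(-35\right) = -502 - 35 = -537$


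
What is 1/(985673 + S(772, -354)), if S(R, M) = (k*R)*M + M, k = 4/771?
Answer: 257/252862599 ≈ 1.0164e-6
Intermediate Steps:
k = 4/771 (k = 4*(1/771) = 4/771 ≈ 0.0051881)
S(R, M) = M + 4*M*R/771 (S(R, M) = (4*R/771)*M + M = 4*M*R/771 + M = M + 4*M*R/771)
1/(985673 + S(772, -354)) = 1/(985673 + (1/771)*(-354)*(771 + 4*772)) = 1/(985673 + (1/771)*(-354)*(771 + 3088)) = 1/(985673 + (1/771)*(-354)*3859) = 1/(985673 - 455362/257) = 1/(252862599/257) = 257/252862599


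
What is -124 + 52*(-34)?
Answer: -1892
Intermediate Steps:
-124 + 52*(-34) = -124 - 1768 = -1892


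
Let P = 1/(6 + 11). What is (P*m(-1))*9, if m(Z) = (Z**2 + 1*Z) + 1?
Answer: 9/17 ≈ 0.52941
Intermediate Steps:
m(Z) = 1 + Z + Z**2 (m(Z) = (Z**2 + Z) + 1 = (Z + Z**2) + 1 = 1 + Z + Z**2)
P = 1/17 ≈ 0.058824
(P*m(-1))*9 = ((1 - 1 + (-1)**2)/17)*9 = ((1 - 1 + 1)/17)*9 = ((1/17)*1)*9 = (1/17)*9 = 9/17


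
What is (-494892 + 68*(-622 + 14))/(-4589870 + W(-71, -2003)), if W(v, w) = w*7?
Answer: 536236/4603891 ≈ 0.11647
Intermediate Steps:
W(v, w) = 7*w
(-494892 + 68*(-622 + 14))/(-4589870 + W(-71, -2003)) = (-494892 + 68*(-622 + 14))/(-4589870 + 7*(-2003)) = (-494892 + 68*(-608))/(-4589870 - 14021) = (-494892 - 41344)/(-4603891) = -536236*(-1/4603891) = 536236/4603891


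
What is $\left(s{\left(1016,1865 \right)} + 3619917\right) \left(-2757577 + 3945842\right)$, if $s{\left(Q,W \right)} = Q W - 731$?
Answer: $6552124104890$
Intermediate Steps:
$s{\left(Q,W \right)} = -731 + Q W$
$\left(s{\left(1016,1865 \right)} + 3619917\right) \left(-2757577 + 3945842\right) = \left(\left(-731 + 1016 \cdot 1865\right) + 3619917\right) \left(-2757577 + 3945842\right) = \left(\left(-731 + 1894840\right) + 3619917\right) 1188265 = \left(1894109 + 3619917\right) 1188265 = 5514026 \cdot 1188265 = 6552124104890$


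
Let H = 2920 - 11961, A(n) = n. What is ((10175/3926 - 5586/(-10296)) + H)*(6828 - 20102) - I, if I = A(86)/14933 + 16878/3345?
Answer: 258793789046300186891/2157178919610 ≈ 1.1997e+8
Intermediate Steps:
H = -9041
I = 84108948/16650295 (I = 86/14933 + 16878/3345 = 86*(1/14933) + 16878*(1/3345) = 86/14933 + 5626/1115 = 84108948/16650295 ≈ 5.0515)
((10175/3926 - 5586/(-10296)) + H)*(6828 - 20102) - I = ((10175/3926 - 5586/(-10296)) - 9041)*(6828 - 20102) - 1*84108948/16650295 = ((10175*(1/3926) - 5586*(-1/10296)) - 9041)*(-13274) - 84108948/16650295 = ((10175/3926 + 931/1716) - 9041)*(-13274) - 84108948/16650295 = (812131/259116 - 9041)*(-13274) - 84108948/16650295 = -2341855625/259116*(-13274) - 84108948/16650295 = 15542895783125/129558 - 84108948/16650295 = 258793789046300186891/2157178919610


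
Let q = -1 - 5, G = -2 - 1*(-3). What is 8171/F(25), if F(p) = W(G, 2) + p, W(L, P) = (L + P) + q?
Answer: 8171/22 ≈ 371.41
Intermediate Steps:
G = 1 (G = -2 + 3 = 1)
q = -6
W(L, P) = -6 + L + P (W(L, P) = (L + P) - 6 = -6 + L + P)
F(p) = -3 + p (F(p) = (-6 + 1 + 2) + p = -3 + p)
8171/F(25) = 8171/(-3 + 25) = 8171/22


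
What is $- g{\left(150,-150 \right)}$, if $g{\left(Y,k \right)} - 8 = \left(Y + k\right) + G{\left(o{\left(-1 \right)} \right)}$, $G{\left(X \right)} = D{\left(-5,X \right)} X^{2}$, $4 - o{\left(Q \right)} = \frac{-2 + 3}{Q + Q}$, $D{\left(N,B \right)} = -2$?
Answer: $\frac{65}{2} \approx 32.5$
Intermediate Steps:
$o{\left(Q \right)} = 4 - \frac{1}{2 Q}$ ($o{\left(Q \right)} = 4 - \frac{-2 + 3}{Q + Q} = 4 - 1 \frac{1}{2 Q} = 4 - \frac{1}{2 Q}$)
$G{\left(X \right)} = - 2 X^{2}$
$g{\left(Y,k \right)} = - \frac{65}{2} + Y + k$ ($g{\left(Y,k \right)} = 8 - \left(- Y - k + 2 \left(4 - \frac{1}{2 \left(-1\right)}\right)^{2}\right) = 8 - \left(- Y - k + 2 \left(4 - - \frac{1}{2}\right)^{2}\right) = 8 - \left(- Y - k + 2 \left(4 + \frac{1}{2}\right)^{2}\right) = 8 - \left(\frac{81}{2} - Y - k\right) = 8 + \left(- \frac{81}{2} + Y + k\right) = - \frac{65}{2} + Y + k$)
$- g{\left(150,-150 \right)} = - (- \frac{65}{2} + 150 - 150) = \left(-1\right) \left(- \frac{65}{2}\right) = \frac{65}{2}$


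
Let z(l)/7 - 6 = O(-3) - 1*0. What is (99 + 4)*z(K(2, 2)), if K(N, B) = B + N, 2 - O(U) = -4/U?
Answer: 14420/3 ≈ 4806.7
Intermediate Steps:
O(U) = 2 + 4/U (O(U) = 2 - (-4)/U = 2 + 4/U)
z(l) = 140/3 (z(l) = 42 + 7*((2 + 4/(-3)) - 1*0) = 42 + 7*((2 + 4*(-1/3)) + 0) = 42 + 7*((2 - 4/3) + 0) = 42 + 7*(2/3 + 0) = 42 + 7*(2/3) = 42 + 14/3 = 140/3)
(99 + 4)*z(K(2, 2)) = (99 + 4)*(140/3) = 103*(140/3) = 14420/3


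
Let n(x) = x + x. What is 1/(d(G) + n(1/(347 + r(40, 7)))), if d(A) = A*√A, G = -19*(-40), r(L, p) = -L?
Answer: -307/20686524511998 + 35814620*√190/10343262255999 ≈ 4.7729e-5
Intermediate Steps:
G = 760
d(A) = A^(3/2)
n(x) = 2*x
1/(d(G) + n(1/(347 + r(40, 7)))) = 1/(760^(3/2) + 2/(347 - 1*40)) = 1/(1520*√190 + 2/(347 - 40)) = 1/(1520*√190 + 2/307) = 1/(2/307 + 1520*√190)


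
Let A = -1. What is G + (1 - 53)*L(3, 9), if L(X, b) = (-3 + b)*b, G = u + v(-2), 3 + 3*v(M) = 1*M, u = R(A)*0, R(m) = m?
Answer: -8429/3 ≈ -2809.7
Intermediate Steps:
u = 0 (u = -1*0 = 0)
v(M) = -1 + M/3 (v(M) = -1 + (1*M)/3 = -1 + M/3)
G = -5/3 (G = 0 + (-1 + (1/3)*(-2)) = 0 + (-1 - 2/3) = 0 - 5/3 = -5/3 ≈ -1.6667)
L(X, b) = b*(-3 + b)
G + (1 - 53)*L(3, 9) = -5/3 + (1 - 53)*(9*(-3 + 9)) = -5/3 - 468*6 = -5/3 - 52*54 = -5/3 - 2808 = -8429/3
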